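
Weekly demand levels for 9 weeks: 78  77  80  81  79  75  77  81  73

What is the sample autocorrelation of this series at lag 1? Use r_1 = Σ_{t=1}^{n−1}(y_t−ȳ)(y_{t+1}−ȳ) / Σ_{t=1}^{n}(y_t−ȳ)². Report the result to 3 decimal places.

-0.179

Mean ȳ = (78 + 77 + 80 + 81 + 79 + 75 + 77 + 81 + 73)/9 = 77.8889
Numerator Σ_{t=1}^{8}(y_t−ȳ)(y_{t+1}−ȳ) = -10.5679
Denominator Σ(y_t−ȳ)² = 58.8889
r_1 = -10.5679 / 58.8889 = -0.179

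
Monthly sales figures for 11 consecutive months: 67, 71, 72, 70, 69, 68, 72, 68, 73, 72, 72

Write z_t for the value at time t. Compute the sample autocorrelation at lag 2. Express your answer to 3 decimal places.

Mean z̄ = (67 + 71 + 72 + 70 + 69 + 68 + 72 + 68 + 73 + 72 + 72)/11 = 70.3636
Numerator Σ_{t=1}^{9}(z_t−z̄)(z_{t+2}−z̄) = 1.0083
Denominator Σ(z_t−z̄)² = 42.5455
r_2 = 1.0083 / 42.5455 = 0.024

0.024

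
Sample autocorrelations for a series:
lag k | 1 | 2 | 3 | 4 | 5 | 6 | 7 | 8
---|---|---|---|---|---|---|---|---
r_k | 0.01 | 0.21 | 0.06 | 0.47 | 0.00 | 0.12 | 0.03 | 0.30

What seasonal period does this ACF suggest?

The largest autocorrelation is r_4 = 0.47, with a weaker echo at lag 8 (0.30); the remaining lags stay at or below 0.21.
The dominant spike at lag 4 indicates a seasonal period of 4.

4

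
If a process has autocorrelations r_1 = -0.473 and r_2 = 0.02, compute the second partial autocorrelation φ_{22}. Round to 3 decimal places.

-0.262

φ_{22} = (r_2 − r_1²) / (1 − r_1²)
r_1² = (-0.473)² = 0.223729
Numerator = 0.02 − 0.2237 = -0.2037; denominator = 1 − 0.2237 = 0.7763
φ_{22} = -0.2037 / 0.7763 = -0.262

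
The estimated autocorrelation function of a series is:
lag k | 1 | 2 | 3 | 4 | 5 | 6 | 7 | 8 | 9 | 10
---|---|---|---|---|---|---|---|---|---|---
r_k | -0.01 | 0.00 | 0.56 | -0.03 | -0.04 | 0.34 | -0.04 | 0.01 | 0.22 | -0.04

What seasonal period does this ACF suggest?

The largest autocorrelation is r_3 = 0.56, with weaker echoes at lags 6 (0.34) and 9 (0.22); the remaining lags stay at or below 0.01.
The dominant spike at lag 3 indicates a seasonal period of 3.

3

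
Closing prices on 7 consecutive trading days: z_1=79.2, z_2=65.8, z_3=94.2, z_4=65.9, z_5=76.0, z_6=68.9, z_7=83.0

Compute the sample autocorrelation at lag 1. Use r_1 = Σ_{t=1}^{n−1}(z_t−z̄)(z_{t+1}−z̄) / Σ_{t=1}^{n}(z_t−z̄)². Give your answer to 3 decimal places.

-0.697

Mean z̄ = (79.2 + 65.8 + 94.2 + 65.9 + 76.0 + 68.9 + 83.0)/7 = 76.1429
Numerator Σ_{t=1}^{6}(z_t−z̄)(z_{t+1}−z̄) = -450.5061
Denominator Σ(z_t−z̄)² = 646.7971
r_1 = -450.5061 / 646.7971 = -0.697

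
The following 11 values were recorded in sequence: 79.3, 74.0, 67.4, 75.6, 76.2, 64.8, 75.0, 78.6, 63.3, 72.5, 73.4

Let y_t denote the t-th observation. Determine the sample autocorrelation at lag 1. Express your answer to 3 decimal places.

Mean ȳ = (79.3 + 74.0 + 67.4 + 75.6 + 76.2 + 64.8 + 75.0 + 78.6 + 63.3 + 72.5 + 73.4)/11 = 72.7364
Numerator Σ_{t=1}^{10}(y_t−ȳ)(y_{t+1}−ȳ) = -89.2504
Denominator Σ(y_t−ȳ)² = 285.3855
r_1 = -89.2504 / 285.3855 = -0.313

-0.313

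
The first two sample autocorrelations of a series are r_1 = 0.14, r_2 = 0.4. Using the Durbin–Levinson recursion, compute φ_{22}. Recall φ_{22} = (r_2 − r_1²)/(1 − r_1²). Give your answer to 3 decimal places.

φ_{22} = (r_2 − r_1²) / (1 − r_1²)
r_1² = (0.14)² = 0.0196
Numerator = 0.4 − 0.0196 = 0.3804; denominator = 1 − 0.0196 = 0.9804
φ_{22} = 0.3804 / 0.9804 = 0.388

0.388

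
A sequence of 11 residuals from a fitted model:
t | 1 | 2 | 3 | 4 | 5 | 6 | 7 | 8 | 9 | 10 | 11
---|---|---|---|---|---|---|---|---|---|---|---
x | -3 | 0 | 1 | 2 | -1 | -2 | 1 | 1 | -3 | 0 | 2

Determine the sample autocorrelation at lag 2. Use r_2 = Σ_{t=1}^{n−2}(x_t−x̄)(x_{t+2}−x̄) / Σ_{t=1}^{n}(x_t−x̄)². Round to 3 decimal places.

-0.602

Mean x̄ = (-3 + 0 + 1 + 2 − 1 − 2 + 1 + 1 − 3 + 0 + 2)/11 = -0.1818
Numerator Σ_{t=1}^{9}(x_t−x̄)(x_{t+2}−x̄) = -20.2479
Denominator Σ(x_t−x̄)² = 33.6364
r_2 = -20.2479 / 33.6364 = -0.602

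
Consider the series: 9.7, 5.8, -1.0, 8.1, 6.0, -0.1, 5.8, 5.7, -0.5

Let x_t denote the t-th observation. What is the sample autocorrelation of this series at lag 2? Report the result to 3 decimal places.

Mean x̄ = (9.7 + 5.8 − 1.0 + 8.1 + 6.0 − 0.1 + 5.8 + 5.7 − 0.5)/9 = 4.3889
Σ(x_t−x̄)(x_{t+2}−x̄) = (-28.6210) + (5.2368) + (-8.6821) + (-16.6588) + (2.2735) + (-5.8854) + (-6.8988) = -59.2358
Denominator Σ(x_t−x̄)² = 123.3689
r_2 = -59.2358 / 123.3689 = -0.480

-0.480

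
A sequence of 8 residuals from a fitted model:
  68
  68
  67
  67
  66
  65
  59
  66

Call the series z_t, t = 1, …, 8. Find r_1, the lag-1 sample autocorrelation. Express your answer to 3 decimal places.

Mean z̄ = (68 + 68 + 67 + 67 + 66 + 65 + 59 + 66)/8 = 65.7500
Σ(z_t−z̄)(z_{t+1}−z̄) = (5.0625) + (2.8125) + (1.5625) + (0.3125) + (-0.1875) + (5.0625) + (-1.6875) = 12.9375
Denominator Σ(z_t−z̄)² = 59.5000
r_1 = 12.9375 / 59.5000 = 0.217

0.217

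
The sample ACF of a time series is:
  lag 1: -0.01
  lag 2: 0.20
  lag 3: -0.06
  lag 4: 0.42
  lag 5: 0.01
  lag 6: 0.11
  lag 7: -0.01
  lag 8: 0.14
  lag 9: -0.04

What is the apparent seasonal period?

4

The largest autocorrelation is r_4 = 0.42; the remaining lags stay at or below 0.20.
The dominant spike at lag 4 indicates a seasonal period of 4.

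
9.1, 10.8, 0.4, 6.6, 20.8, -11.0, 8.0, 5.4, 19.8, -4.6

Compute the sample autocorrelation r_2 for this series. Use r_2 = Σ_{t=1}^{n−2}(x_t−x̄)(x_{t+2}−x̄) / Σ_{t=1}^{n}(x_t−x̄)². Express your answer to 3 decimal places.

-0.036

Mean x̄ = (9.1 + 10.8 + 0.4 + 6.6 + 20.8 − 11.0 + 8.0 + 5.4 + 19.8 − 4.6)/10 = 6.5300
Numerator Σ_{t=1}^{8}(x_t−x̄)(x_{t+2}−x̄) = -31.2878
Denominator Σ(x_t−x̄)² = 876.7610
r_2 = -31.2878 / 876.7610 = -0.036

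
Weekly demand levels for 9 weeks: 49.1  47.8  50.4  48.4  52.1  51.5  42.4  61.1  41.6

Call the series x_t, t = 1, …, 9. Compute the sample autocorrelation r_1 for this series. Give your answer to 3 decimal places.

-0.710

Mean x̄ = (49.1 + 47.8 + 50.4 + 48.4 + 52.1 + 51.5 + 42.4 + 61.1 + 41.6)/9 = 49.3778
Numerator Σ_{t=1}^{8}(x_t−x̄)(x_{t+1}−x̄) = -186.8349
Denominator Σ(x_t−x̄)² = 263.0756
r_1 = -186.8349 / 263.0756 = -0.710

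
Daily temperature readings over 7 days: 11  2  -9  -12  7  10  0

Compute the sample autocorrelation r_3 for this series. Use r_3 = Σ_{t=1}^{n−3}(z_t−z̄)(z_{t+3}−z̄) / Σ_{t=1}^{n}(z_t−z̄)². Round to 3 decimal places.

-0.405

Mean z̄ = (11 + 2 − 9 − 12 + 7 + 10 + 0)/7 = 1.2857
Σ(z_t−z̄)(z_{t+3}−z̄) = (-129.0612) + (4.0816) + (-89.6327) + (17.0816) = -197.5306
Denominator Σ(z_t−z̄)² = 487.4286
r_3 = -197.5306 / 487.4286 = -0.405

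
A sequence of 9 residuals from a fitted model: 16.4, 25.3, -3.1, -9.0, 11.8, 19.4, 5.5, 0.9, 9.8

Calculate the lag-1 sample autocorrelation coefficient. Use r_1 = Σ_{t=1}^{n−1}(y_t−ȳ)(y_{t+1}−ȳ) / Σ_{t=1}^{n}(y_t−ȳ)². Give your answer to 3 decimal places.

0.101

Mean ȳ = (16.4 + 25.3 − 3.1 − 9.0 + 11.8 + 19.4 + 5.5 + 0.9 + 9.8)/9 = 8.5556
Numerator Σ_{t=1}^{8}(y_t−ȳ)(y_{t+1}−ȳ) = 99.7602
Denominator Σ(y_t−ȳ)² = 983.5822
r_1 = 99.7602 / 983.5822 = 0.101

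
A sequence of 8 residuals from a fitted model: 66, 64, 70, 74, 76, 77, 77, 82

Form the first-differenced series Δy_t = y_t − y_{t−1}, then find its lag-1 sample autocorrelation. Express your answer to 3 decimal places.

First differences Δy: -2, 6, 4, 2, 1, 0, 5
Mean of differences = 2.2857
Numerator Σ(Δy_t−Δȳ)(Δy_{t+1}−Δȳ) = -12.9388
Denominator Σ(Δy_t−Δȳ)² = 49.4286
r_1(Δy) = -12.9388 / 49.4286 = -0.262

-0.262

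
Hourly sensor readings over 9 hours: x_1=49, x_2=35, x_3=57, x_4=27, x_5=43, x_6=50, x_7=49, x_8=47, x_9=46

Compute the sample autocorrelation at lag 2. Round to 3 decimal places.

Mean x̄ = (49 + 35 + 57 + 27 + 43 + 50 + 49 + 47 + 46)/9 = 44.7778
Σ(x_t−x̄)(x_{t+2}−x̄) = (51.6049) + (173.8272) + (-21.7284) + (-92.8395) + (-7.5062) + (11.6049) + (5.1605) = 120.1235
Denominator Σ(x_t−x̄)² = 633.5556
r_2 = 120.1235 / 633.5556 = 0.190

0.190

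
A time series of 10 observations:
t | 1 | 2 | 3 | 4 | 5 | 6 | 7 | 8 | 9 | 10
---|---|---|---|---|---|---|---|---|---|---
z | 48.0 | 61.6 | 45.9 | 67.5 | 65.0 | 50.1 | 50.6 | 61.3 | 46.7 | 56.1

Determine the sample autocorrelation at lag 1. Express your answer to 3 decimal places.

-0.367

Mean z̄ = (48.0 + 61.6 + 45.9 + 67.5 + 65.0 + 50.1 + 50.6 + 61.3 + 46.7 + 56.1)/10 = 55.2800
Numerator Σ_{t=1}^{9}(z_t−z̄)(z_{t+1}−z̄) = -214.1044
Denominator Σ(z_t−z̄)² = 583.9960
r_1 = -214.1044 / 583.9960 = -0.367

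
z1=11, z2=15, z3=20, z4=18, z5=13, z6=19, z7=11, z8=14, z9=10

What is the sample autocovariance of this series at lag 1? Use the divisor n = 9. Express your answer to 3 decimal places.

-0.442

Mean z̄ = (11 + 15 + 20 + 18 + 13 + 19 + 11 + 14 + 10)/9 = 14.5556
Σ_{t=1}^{8}(z_t−z̄)(z_{t+1}−z̄) = -3.9753
γ_1 = -3.9753 / 9 = -0.442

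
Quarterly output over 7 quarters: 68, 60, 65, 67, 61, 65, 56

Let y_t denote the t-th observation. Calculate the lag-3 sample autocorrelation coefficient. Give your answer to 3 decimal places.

0.012

Mean ȳ = (68 + 60 + 65 + 67 + 61 + 65 + 56)/7 = 63.1429
Deviations from mean: 4.8571, -3.1429, 1.8571, 3.8571, -2.1429, 1.8571, -7.1429
Σ(y_t−ȳ)(y_{t+3}−ȳ) = (18.7347) + (6.7347) + (3.4490) + (-27.5510) = 1.3673
Denominator Σ(y_t−ȳ)² = 110.8571
r_3 = 1.3673 / 110.8571 = 0.012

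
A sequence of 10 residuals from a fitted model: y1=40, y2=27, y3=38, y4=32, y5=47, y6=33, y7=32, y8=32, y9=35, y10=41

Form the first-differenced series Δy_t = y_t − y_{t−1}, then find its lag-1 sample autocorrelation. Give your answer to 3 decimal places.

-0.603

First differences Δy: -13, 11, -6, 15, -14, -1, 0, 3, 6
Mean of differences = 0.1111
Numerator Σ(Δy_t−Δȳ)(Δy_{t+1}−Δȳ) = -477.9012
Denominator Σ(Δy_t−Δȳ)² = 792.8889
r_1(Δy) = -477.9012 / 792.8889 = -0.603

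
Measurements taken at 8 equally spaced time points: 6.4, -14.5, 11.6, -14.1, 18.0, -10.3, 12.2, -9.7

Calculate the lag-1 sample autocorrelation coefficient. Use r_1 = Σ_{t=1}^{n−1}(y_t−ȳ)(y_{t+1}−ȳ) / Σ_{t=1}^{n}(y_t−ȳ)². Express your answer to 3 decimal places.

Mean ȳ = (6.4 − 14.5 + 11.6 − 14.1 + 18.0 − 10.3 + 12.2 − 9.7)/8 = -0.0500
Σ(y_t−ȳ)(y_{t+1}−ȳ) = (-93.2025) + (-168.3425) + (-163.6825) + (-253.6025) + (-185.0125) + (-125.5625) + (-118.2125) = -1107.6175
Denominator Σ(y_t−ȳ)² = 1257.5800
r_1 = -1107.6175 / 1257.5800 = -0.881

-0.881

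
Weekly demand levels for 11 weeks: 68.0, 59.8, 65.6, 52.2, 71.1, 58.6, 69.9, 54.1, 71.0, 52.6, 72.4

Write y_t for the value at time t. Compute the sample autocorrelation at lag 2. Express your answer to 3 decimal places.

0.688

Mean ȳ = (68.0 + 59.8 + 65.6 + 52.2 + 71.1 + 58.6 + 69.9 + 54.1 + 71.0 + 52.6 + 72.4)/11 = 63.2091
Numerator Σ_{t=1}^{9}(y_t−ȳ)(y_{t+2}−ȳ) = 433.7489
Denominator Σ(y_t−ȳ)² = 630.4691
r_2 = 433.7489 / 630.4691 = 0.688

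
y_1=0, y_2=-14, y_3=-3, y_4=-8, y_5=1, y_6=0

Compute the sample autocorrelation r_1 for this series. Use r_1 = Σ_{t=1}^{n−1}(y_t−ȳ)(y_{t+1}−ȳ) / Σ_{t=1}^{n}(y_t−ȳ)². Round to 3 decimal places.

Mean ȳ = (0 − 14 − 3 − 8 + 1 + 0)/6 = -4.0000
Deviations from mean: 4.0000, -10.0000, 1.0000, -4.0000, 5.0000, 4.0000
Numerator Σ_{t=1}^{5}(y_t−ȳ)(y_{t+1}−ȳ) = -54.0000
Denominator Σ(y_t−ȳ)² = 174.0000
r_1 = -54.0000 / 174.0000 = -0.310

-0.310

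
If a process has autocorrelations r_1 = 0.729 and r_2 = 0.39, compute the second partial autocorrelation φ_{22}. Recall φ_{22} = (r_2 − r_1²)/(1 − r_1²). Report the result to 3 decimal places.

φ_{22} = (r_2 − r_1²) / (1 − r_1²)
r_1² = (0.729)² = 0.531441
Numerator = 0.39 − 0.5314 = -0.1414; denominator = 1 − 0.5314 = 0.4686
φ_{22} = -0.1414 / 0.4686 = -0.302

-0.302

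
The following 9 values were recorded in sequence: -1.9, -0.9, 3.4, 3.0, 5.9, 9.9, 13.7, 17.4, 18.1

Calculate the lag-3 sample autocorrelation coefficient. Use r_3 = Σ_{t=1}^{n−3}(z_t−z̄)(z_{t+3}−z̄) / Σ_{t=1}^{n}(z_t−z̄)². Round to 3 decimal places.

0.062

Mean z̄ = (-1.9 − 0.9 + 3.4 + 3.0 + 5.9 + 9.9 + 13.7 + 17.4 + 18.1)/9 = 7.6222
Numerator Σ_{t=1}^{6}(z_t−z̄)(z_{t+3}−z̄) = 28.0074
Denominator Σ(z_t−z̄)² = 452.9756
r_3 = 28.0074 / 452.9756 = 0.062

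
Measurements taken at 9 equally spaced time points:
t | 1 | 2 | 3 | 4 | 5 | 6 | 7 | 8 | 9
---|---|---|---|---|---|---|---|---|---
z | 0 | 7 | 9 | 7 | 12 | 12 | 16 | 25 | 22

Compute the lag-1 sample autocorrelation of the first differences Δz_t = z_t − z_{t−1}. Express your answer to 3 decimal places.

First differences Δz: 7, 2, -2, 5, 0, 4, 9, -3
Mean of differences = 2.7500
Numerator Σ(Δz_t−Δz̄)(Δz_{t+1}−Δz̄) = -48.0625
Denominator Σ(Δz_t−Δz̄)² = 127.5000
r_1(Δz) = -48.0625 / 127.5000 = -0.377

-0.377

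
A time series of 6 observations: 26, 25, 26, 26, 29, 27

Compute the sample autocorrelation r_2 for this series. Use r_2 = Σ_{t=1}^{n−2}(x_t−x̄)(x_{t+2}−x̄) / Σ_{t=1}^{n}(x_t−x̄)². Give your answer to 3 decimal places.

Mean x̄ = (26 + 25 + 26 + 26 + 29 + 27)/6 = 26.5000
Deviations from mean: -0.5000, -1.5000, -0.5000, -0.5000, 2.5000, 0.5000
Numerator Σ_{t=1}^{4}(x_t−x̄)(x_{t+2}−x̄) = -0.5000
Denominator Σ(x_t−x̄)² = 9.5000
r_2 = -0.5000 / 9.5000 = -0.053

-0.053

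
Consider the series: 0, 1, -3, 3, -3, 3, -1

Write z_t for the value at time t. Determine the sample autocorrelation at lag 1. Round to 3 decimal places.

Mean z̄ = (0 + 1 − 3 + 3 − 3 + 3 − 1)/7 = 0.0000
Deviations from mean: 0.0000, 1.0000, -3.0000, 3.0000, -3.0000, 3.0000, -1.0000
Numerator Σ_{t=1}^{6}(z_t−z̄)(z_{t+1}−z̄) = -33.0000
Denominator Σ(z_t−z̄)² = 38.0000
r_1 = -33.0000 / 38.0000 = -0.868

-0.868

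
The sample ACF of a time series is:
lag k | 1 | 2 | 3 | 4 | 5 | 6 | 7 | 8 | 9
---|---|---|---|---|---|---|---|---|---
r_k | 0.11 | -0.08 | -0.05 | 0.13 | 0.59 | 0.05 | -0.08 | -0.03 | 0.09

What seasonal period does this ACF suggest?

5

The largest autocorrelation is r_5 = 0.59; the remaining lags stay at or below 0.13.
The dominant spike at lag 5 indicates a seasonal period of 5.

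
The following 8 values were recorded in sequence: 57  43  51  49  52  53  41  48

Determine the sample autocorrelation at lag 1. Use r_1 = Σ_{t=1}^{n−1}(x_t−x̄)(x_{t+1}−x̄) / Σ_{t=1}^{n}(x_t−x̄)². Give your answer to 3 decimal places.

-0.366

Mean x̄ = (57 + 43 + 51 + 49 + 52 + 53 + 41 + 48)/8 = 49.2500
Deviations from mean: 7.7500, -6.2500, 1.7500, -0.2500, 2.7500, 3.7500, -8.2500, -1.2500
Σ(x_t−x̄)(x_{t+1}−x̄) = (-48.4375) + (-10.9375) + (-0.4375) + (-0.6875) + (10.3125) + (-30.9375) + (10.3125) = -70.8125
Denominator Σ(x_t−x̄)² = 193.5000
r_1 = -70.8125 / 193.5000 = -0.366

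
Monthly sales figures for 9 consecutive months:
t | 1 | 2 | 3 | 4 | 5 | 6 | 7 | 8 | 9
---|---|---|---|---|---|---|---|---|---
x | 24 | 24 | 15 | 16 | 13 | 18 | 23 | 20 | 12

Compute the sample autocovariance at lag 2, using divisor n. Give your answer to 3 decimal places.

-7.617

Mean x̄ = (24 + 24 + 15 + 16 + 13 + 18 + 23 + 20 + 12)/9 = 18.3333
Σ_{t=1}^{7}(x_t−x̄)(x_{t+2}−x̄) = -68.5556
γ_2 = -68.5556 / 9 = -7.617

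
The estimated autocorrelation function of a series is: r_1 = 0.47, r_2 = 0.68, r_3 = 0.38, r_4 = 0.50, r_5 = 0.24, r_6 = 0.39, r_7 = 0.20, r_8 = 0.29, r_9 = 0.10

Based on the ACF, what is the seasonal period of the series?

2

The largest autocorrelation is r_2 = 0.68, with a weaker echo at lag 4 (0.50); the remaining lags stay at or below 0.47.
The dominant spike at lag 2 indicates a seasonal period of 2.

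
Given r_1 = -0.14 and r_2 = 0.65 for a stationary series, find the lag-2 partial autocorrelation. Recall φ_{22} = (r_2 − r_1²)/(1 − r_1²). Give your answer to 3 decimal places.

φ_{22} = (r_2 − r_1²) / (1 − r_1²)
r_1² = (-0.14)² = 0.0196
Numerator = 0.65 − 0.0196 = 0.6304; denominator = 1 − 0.0196 = 0.9804
φ_{22} = 0.6304 / 0.9804 = 0.643

0.643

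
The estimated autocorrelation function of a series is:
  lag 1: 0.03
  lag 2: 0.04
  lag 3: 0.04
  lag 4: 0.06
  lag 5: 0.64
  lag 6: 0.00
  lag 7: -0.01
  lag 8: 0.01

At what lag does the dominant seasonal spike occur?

5

The largest autocorrelation is r_5 = 0.64; the remaining lags stay at or below 0.06.
The dominant spike at lag 5 indicates a seasonal period of 5.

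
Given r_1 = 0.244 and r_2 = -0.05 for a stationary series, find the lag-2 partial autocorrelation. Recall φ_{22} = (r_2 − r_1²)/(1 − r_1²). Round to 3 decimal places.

-0.116

φ_{22} = (r_2 − r_1²) / (1 − r_1²)
r_1² = (0.244)² = 0.059536
Numerator = -0.05 − 0.0595 = -0.1095; denominator = 1 − 0.0595 = 0.9405
φ_{22} = -0.1095 / 0.9405 = -0.116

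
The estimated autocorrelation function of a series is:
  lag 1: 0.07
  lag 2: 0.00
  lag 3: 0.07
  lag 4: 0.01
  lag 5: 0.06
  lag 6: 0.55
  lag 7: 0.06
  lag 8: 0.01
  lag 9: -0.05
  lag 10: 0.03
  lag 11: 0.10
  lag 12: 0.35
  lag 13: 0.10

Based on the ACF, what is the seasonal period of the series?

The largest autocorrelation is r_6 = 0.55, with a weaker echo at lag 12 (0.35); the remaining lags stay at or below 0.10.
The dominant spike at lag 6 indicates a seasonal period of 6.

6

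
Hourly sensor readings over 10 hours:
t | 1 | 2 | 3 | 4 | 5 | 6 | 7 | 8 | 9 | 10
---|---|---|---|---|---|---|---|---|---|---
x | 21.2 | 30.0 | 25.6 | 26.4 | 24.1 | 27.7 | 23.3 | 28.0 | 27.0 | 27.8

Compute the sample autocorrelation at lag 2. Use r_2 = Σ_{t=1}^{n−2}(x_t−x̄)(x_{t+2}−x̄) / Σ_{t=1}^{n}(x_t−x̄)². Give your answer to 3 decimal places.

0.236

Mean x̄ = (21.2 + 30.0 + 25.6 + 26.4 + 24.1 + 27.7 + 23.3 + 28.0 + 27.0 + 27.8)/10 = 26.1100
Numerator Σ_{t=1}^{8}(x_t−x̄)(x_{t+2}−x̄) = 14.4648
Denominator Σ(x_t−x̄)² = 61.2690
r_2 = 14.4648 / 61.2690 = 0.236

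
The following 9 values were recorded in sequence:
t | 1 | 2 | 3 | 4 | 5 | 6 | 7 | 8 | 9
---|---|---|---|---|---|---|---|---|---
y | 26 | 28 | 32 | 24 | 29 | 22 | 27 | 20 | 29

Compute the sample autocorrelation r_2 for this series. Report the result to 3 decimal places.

Mean ȳ = (26 + 28 + 32 + 24 + 29 + 22 + 27 + 20 + 29)/9 = 26.3333
Numerator Σ_{t=1}^{7}(y_t−ȳ)(y_{t+2}−ȳ) = 50.4444
Denominator Σ(y_t−ȳ)² = 114.0000
r_2 = 50.4444 / 114.0000 = 0.442

0.442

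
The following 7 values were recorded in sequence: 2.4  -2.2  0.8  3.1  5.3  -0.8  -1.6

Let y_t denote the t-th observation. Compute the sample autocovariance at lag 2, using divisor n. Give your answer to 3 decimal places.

-3.260

Mean ȳ = (2.4 − 2.2 + 0.8 + 3.1 + 5.3 − 0.8 − 1.6)/7 = 1.0000
Σ_{t=1}^{5}(y_t−ȳ)(y_{t+2}−ȳ) = -22.8200
γ_2 = -22.8200 / 7 = -3.260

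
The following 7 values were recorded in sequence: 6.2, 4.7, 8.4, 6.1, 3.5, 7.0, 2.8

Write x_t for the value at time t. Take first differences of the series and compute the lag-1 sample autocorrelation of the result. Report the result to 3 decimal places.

-0.552

First differences Δx: -1.5, 3.7, -2.3, -2.6, 3.5, -4.2
Mean of differences = -0.5667
Numerator Σ(Δx_t−Δx̄)(Δx_{t+1}−Δx̄) = -30.8978
Denominator Σ(Δx_t−Δx̄)² = 55.9533
r_1(Δx) = -30.8978 / 55.9533 = -0.552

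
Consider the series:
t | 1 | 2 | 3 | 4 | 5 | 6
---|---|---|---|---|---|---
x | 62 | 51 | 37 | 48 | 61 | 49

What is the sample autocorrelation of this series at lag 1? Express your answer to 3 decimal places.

-0.013

Mean x̄ = (62 + 51 + 37 + 48 + 61 + 49)/6 = 51.3333
Deviations from mean: 10.6667, -0.3333, -14.3333, -3.3333, 9.6667, -2.3333
Σ(x_t−x̄)(x_{t+1}−x̄) = (-3.5556) + (4.7778) + (47.7778) + (-32.2222) + (-22.5556) = -5.7778
Denominator Σ(x_t−x̄)² = 429.3333
r_1 = -5.7778 / 429.3333 = -0.013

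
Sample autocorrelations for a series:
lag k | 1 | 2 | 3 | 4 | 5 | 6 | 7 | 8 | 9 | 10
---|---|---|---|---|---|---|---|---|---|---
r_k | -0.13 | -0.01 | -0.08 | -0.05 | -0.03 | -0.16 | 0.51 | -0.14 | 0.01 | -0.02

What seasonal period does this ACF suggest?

The largest autocorrelation is r_7 = 0.51; the remaining lags stay at or below 0.01.
The dominant spike at lag 7 indicates a seasonal period of 7.

7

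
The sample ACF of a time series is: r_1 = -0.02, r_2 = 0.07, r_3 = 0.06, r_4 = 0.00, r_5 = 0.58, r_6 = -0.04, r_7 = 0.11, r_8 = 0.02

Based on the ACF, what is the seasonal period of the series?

5

The largest autocorrelation is r_5 = 0.58; the remaining lags stay at or below 0.11.
The dominant spike at lag 5 indicates a seasonal period of 5.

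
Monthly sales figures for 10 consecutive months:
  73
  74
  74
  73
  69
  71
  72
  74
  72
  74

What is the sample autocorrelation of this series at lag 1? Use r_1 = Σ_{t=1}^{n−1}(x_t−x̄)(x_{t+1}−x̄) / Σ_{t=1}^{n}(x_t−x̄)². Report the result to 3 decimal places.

0.239

Mean x̄ = (73 + 74 + 74 + 73 + 69 + 71 + 72 + 74 + 72 + 74)/10 = 72.6000
Numerator Σ_{t=1}^{9}(x_t−x̄)(x_{t+1}−x̄) = 5.8400
Denominator Σ(x_t−x̄)² = 24.4000
r_1 = 5.8400 / 24.4000 = 0.239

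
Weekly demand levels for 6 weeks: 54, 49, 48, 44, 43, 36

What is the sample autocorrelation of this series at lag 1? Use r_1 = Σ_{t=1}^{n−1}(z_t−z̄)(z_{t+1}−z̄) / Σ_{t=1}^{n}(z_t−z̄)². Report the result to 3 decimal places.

Mean z̄ = (54 + 49 + 48 + 44 + 43 + 36)/6 = 45.6667
Deviations from mean: 8.3333, 3.3333, 2.3333, -1.6667, -2.6667, -9.6667
Σ(z_t−z̄)(z_{t+1}−z̄) = (27.7778) + (7.7778) + (-3.8889) + (4.4444) + (25.7778) = 61.8889
Denominator Σ(z_t−z̄)² = 189.3333
r_1 = 61.8889 / 189.3333 = 0.327

0.327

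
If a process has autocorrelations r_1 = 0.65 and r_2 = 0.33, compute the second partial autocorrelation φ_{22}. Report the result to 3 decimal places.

-0.160

φ_{22} = (r_2 − r_1²) / (1 − r_1²)
r_1² = (0.65)² = 0.4225
Numerator = 0.33 − 0.4225 = -0.0925; denominator = 1 − 0.4225 = 0.5775
φ_{22} = -0.0925 / 0.5775 = -0.160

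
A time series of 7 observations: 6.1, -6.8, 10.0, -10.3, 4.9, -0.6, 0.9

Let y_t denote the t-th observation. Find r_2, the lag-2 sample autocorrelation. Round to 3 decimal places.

0.599

Mean ȳ = (6.1 − 6.8 + 10.0 − 10.3 + 4.9 − 0.6 + 0.9)/7 = 0.6000
Deviations from mean: 5.5000, -7.4000, 9.4000, -10.9000, 4.3000, -1.2000, 0.3000
Numerator Σ_{t=1}^{5}(y_t−ȳ)(y_{t+2}−ȳ) = 187.1500
Denominator Σ(y_t−ȳ)² = 312.2000
r_2 = 187.1500 / 312.2000 = 0.599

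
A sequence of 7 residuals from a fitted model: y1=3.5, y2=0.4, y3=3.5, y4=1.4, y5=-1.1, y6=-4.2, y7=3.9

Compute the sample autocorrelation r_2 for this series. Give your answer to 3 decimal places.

Mean ȳ = (3.5 + 0.4 + 3.5 + 1.4 − 1.1 − 4.2 + 3.9)/7 = 1.0571
Deviations from mean: 2.4429, -0.6571, 2.4429, 0.3429, -2.1571, -5.2571, 2.8429
Numerator Σ_{t=1}^{5}(y_t−ȳ)(y_{t+2}−ȳ) = -7.4622
Denominator Σ(y_t−ȳ)² = 52.8571
r_2 = -7.4622 / 52.8571 = -0.141

-0.141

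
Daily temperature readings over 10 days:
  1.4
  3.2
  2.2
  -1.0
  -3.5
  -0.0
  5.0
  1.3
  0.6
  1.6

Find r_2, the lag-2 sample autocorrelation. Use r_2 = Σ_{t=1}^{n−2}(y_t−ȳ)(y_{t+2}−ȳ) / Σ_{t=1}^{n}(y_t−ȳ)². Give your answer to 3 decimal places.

Mean ȳ = (1.4 + 3.2 + 2.2 − 1.0 − 3.5 − 0.0 + 5.0 + 1.3 + 0.6 + 1.6)/10 = 1.0800
Numerator Σ_{t=1}^{8}(y_t−ȳ)(y_{t+2}−ȳ) = -26.8928
Denominator Σ(y_t−ȳ)² = 48.2360
r_2 = -26.8928 / 48.2360 = -0.558

-0.558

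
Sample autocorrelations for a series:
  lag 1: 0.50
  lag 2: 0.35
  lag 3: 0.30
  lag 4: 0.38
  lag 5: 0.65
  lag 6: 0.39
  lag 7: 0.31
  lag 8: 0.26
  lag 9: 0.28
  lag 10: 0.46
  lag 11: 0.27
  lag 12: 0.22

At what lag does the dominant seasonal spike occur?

5

The largest autocorrelation is r_5 = 0.65; the remaining lags stay at or below 0.50. The elevated value at lag 1 (0.50), dropping to 0.35 at lag 2, reflects decaying short-term dependence rather than seasonality.
The dominant spike at lag 5 indicates a seasonal period of 5.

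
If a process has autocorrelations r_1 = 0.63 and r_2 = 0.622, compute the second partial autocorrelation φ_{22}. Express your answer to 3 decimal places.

0.373

φ_{22} = (r_2 − r_1²) / (1 − r_1²)
r_1² = (0.63)² = 0.3969
Numerator = 0.622 − 0.3969 = 0.2251; denominator = 1 − 0.3969 = 0.6031
φ_{22} = 0.2251 / 0.6031 = 0.373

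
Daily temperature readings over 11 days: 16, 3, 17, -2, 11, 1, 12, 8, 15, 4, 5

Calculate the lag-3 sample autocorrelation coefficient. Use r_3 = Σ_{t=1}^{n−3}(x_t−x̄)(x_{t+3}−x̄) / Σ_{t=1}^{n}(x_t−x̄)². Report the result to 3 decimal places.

Mean x̄ = (16 + 3 + 17 − 2 + 11 + 1 + 12 + 8 + 15 + 4 + 5)/11 = 8.1818
Numerator Σ_{t=1}^{8}(x_t−x̄)(x_{t+3}−x̄) = -261.2810
Denominator Σ(x_t−x̄)² = 417.6364
r_3 = -261.2810 / 417.6364 = -0.626

-0.626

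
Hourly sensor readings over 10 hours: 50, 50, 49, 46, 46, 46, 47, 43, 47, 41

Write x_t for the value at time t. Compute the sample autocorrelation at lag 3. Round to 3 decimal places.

-0.084

Mean x̄ = (50 + 50 + 49 + 46 + 46 + 46 + 47 + 43 + 47 + 41)/10 = 46.5000
Numerator Σ_{t=1}^{7}(x_t−x̄)(x_{t+3}−x̄) = -6.2500
Denominator Σ(x_t−x̄)² = 74.5000
r_3 = -6.2500 / 74.5000 = -0.084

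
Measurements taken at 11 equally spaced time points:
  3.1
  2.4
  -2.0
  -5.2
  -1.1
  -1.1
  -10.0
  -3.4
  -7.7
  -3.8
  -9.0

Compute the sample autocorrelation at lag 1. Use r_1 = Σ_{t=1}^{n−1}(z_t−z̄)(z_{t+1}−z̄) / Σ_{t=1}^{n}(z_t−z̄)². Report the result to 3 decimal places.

0.179

Mean z̄ = (3.1 + 2.4 − 2.0 − 5.2 − 1.1 − 1.1 − 10.0 − 3.4 − 7.7 − 3.8 − 9.0)/11 = -3.4364
Numerator Σ_{t=1}^{10}(z_t−z̄)(z_{t+1}−z̄) = 33.1814
Denominator Σ(z_t−z̄)² = 185.2255
r_1 = 33.1814 / 185.2255 = 0.179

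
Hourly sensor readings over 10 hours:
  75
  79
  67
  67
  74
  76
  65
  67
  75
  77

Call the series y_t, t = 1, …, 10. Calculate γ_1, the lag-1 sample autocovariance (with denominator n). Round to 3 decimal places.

Mean ȳ = (75 + 79 + 67 + 67 + 74 + 76 + 65 + 67 + 75 + 77)/10 = 72.2000
Σ_{t=1}^{9}(y_t−ȳ)(y_{t+1}−ȳ) = 17.1600
γ_1 = 17.1600 / 10 = 1.716

1.716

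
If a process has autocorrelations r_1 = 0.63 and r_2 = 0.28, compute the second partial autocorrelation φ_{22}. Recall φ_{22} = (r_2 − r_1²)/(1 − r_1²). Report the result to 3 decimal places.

φ_{22} = (r_2 − r_1²) / (1 − r_1²)
r_1² = (0.63)² = 0.3969
Numerator = 0.28 − 0.3969 = -0.1169; denominator = 1 − 0.3969 = 0.6031
φ_{22} = -0.1169 / 0.6031 = -0.194

-0.194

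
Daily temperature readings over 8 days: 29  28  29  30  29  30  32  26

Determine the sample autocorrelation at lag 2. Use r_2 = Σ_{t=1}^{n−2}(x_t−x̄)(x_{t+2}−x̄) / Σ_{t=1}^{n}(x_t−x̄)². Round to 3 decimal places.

Mean x̄ = (29 + 28 + 29 + 30 + 29 + 30 + 32 + 26)/8 = 29.1250
Deviations from mean: -0.1250, -1.1250, -0.1250, 0.8750, -0.1250, 0.8750, 2.8750, -3.1250
Numerator Σ_{t=1}^{6}(x_t−x̄)(x_{t+2}−x̄) = -3.2813
Denominator Σ(x_t−x̄)² = 20.8750
r_2 = -3.2813 / 20.8750 = -0.157

-0.157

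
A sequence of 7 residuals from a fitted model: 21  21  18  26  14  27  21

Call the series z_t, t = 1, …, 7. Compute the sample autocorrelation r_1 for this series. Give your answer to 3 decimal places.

Mean z̄ = (21 + 21 + 18 + 26 + 14 + 27 + 21)/7 = 21.1429
Deviations from mean: -0.1429, -0.1429, -3.1429, 4.8571, -7.1429, 5.8571, -0.1429
Σ(z_t−z̄)(z_{t+1}−z̄) = (0.0204) + (0.4490) + (-15.2653) + (-34.6939) + (-41.8367) + (-0.8367) = -92.1633
Denominator Σ(z_t−z̄)² = 118.8571
r_1 = -92.1633 / 118.8571 = -0.775

-0.775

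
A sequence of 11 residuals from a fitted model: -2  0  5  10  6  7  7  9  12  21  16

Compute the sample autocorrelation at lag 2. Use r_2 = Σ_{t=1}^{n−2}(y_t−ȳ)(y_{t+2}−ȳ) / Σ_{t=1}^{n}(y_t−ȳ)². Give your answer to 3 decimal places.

0.138

Mean ȳ = (-2 + 0 + 5 + 10 + 6 + 7 + 7 + 9 + 12 + 21 + 16)/11 = 8.2727
Numerator Σ_{t=1}^{9}(y_t−ȳ)(y_{t+2}−ȳ) = 59.8512
Denominator Σ(y_t−ȳ)² = 432.1818
r_2 = 59.8512 / 432.1818 = 0.138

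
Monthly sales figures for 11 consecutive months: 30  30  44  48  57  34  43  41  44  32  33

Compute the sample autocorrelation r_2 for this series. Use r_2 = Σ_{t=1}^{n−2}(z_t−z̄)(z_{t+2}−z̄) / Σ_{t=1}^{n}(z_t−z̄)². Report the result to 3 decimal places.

Mean z̄ = (30 + 30 + 44 + 48 + 57 + 34 + 43 + 41 + 44 + 32 + 33)/11 = 39.6364
Numerator Σ_{t=1}^{9}(z_t−z̄)(z_{t+2}−z̄) = -67.9917
Denominator Σ(z_t−z̄)² = 742.5455
r_2 = -67.9917 / 742.5455 = -0.092

-0.092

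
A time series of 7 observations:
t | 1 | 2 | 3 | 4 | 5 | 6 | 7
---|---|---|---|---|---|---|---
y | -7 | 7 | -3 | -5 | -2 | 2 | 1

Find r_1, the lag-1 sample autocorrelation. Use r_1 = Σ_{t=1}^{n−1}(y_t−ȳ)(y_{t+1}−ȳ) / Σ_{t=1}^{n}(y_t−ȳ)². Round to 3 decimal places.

-0.366

Mean ȳ = (-7 + 7 − 3 − 5 − 2 + 2 + 1)/7 = -1.0000
Deviations from mean: -6.0000, 8.0000, -2.0000, -4.0000, -1.0000, 3.0000, 2.0000
Numerator Σ_{t=1}^{6}(y_t−ȳ)(y_{t+1}−ȳ) = -49.0000
Denominator Σ(y_t−ȳ)² = 134.0000
r_1 = -49.0000 / 134.0000 = -0.366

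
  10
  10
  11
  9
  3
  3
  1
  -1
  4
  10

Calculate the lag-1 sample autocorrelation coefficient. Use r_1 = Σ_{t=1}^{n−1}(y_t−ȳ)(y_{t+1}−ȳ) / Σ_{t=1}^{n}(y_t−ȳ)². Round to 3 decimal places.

0.601

Mean ȳ = (10 + 10 + 11 + 9 + 3 + 3 + 1 − 1 + 4 + 10)/10 = 6.0000
Numerator Σ_{t=1}^{9}(y_t−ȳ)(y_{t+1}−ȳ) = 107.0000
Denominator Σ(y_t−ȳ)² = 178.0000
r_1 = 107.0000 / 178.0000 = 0.601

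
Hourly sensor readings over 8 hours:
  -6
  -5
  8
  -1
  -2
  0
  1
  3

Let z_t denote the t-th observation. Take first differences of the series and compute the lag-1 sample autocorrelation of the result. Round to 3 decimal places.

First differences Δz: 1, 13, -9, -1, 2, 1, 2
Mean of differences = 1.2857
Numerator Σ(Δz_t−Δz̄)(Δz_{t+1}−Δz̄) = -102.3673
Denominator Σ(Δz_t−Δz̄)² = 249.4286
r_1(Δz) = -102.3673 / 249.4286 = -0.410

-0.410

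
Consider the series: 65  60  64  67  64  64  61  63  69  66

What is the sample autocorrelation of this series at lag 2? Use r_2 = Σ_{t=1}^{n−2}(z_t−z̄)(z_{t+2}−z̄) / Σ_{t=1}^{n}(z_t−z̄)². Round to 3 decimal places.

-0.451

Mean z̄ = (65 + 60 + 64 + 67 + 64 + 64 + 61 + 63 + 69 + 66)/10 = 64.3000
Numerator Σ_{t=1}^{8}(z_t−z̄)(z_{t+2}−z̄) = -28.8800
Denominator Σ(z_t−z̄)² = 64.1000
r_2 = -28.8800 / 64.1000 = -0.451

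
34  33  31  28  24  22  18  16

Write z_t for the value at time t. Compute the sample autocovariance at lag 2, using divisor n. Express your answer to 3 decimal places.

Mean z̄ = (34 + 33 + 31 + 28 + 24 + 22 + 18 + 16)/8 = 25.7500
Deviations: 8.2500, 7.2500, 5.2500, 2.2500, -1.7500, -3.7500, -7.7500, -9.7500
Σ_{t=1}^{6}(z_t−z̄)(z_{t+2}−z̄) = 92.1250
γ_2 = 92.1250 / 8 = 11.516

11.516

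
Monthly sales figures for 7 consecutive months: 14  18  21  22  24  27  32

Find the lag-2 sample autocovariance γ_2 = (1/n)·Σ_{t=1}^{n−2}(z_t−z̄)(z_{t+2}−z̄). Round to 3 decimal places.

Mean z̄ = (14 + 18 + 21 + 22 + 24 + 27 + 32)/7 = 22.5714
Σ_{t=1}^{5}(z_t−z̄)(z_{t+2}−z̄) = 24.7755
γ_2 = 24.7755 / 7 = 3.539

3.539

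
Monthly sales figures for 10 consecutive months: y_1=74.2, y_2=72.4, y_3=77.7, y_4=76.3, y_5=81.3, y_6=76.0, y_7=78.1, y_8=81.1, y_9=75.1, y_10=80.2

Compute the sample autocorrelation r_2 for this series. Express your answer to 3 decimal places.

0.179

Mean ȳ = (74.2 + 72.4 + 77.7 + 76.3 + 81.3 + 76.0 + 78.1 + 81.1 + 75.1 + 80.2)/10 = 77.2400
Numerator Σ_{t=1}^{8}(y_t−ȳ)(y_{t+2}−ȳ) = 14.4748
Denominator Σ(y_t−ȳ)² = 80.7640
r_2 = 14.4748 / 80.7640 = 0.179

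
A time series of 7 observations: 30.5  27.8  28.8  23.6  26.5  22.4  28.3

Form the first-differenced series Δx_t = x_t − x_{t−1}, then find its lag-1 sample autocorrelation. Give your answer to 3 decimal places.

-0.647

First differences Δx: -2.7, 1.0, -5.2, 2.9, -4.1, 5.9
Mean of differences = -0.3667
Numerator Σ(Δx_t−Δx̄)(Δx_{t+1}−Δx̄) = -61.1744
Denominator Σ(Δx_t−Δx̄)² = 94.5533
r_1(Δx) = -61.1744 / 94.5533 = -0.647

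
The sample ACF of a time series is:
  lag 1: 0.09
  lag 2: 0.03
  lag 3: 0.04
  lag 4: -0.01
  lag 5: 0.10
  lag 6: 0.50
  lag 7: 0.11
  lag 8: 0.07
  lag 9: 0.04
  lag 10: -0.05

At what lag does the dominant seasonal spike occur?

6

The largest autocorrelation is r_6 = 0.50; the remaining lags stay at or below 0.11.
The dominant spike at lag 6 indicates a seasonal period of 6.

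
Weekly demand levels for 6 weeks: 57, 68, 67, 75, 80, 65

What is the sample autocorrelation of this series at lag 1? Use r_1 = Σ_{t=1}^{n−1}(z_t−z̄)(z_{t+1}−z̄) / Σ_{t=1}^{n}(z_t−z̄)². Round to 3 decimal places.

0.089

Mean z̄ = (57 + 68 + 67 + 75 + 80 + 65)/6 = 68.6667
Σ(z_t−z̄)(z_{t+1}−z̄) = (7.7778) + (1.1111) + (-10.5556) + (71.7778) + (-41.5556) = 28.5556
Denominator Σ(z_t−z̄)² = 321.3333
r_1 = 28.5556 / 321.3333 = 0.089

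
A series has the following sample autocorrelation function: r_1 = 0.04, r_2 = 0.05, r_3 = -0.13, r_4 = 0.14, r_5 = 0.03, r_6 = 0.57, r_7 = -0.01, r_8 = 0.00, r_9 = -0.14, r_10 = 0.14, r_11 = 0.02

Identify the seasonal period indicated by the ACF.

6

The largest autocorrelation is r_6 = 0.57; the remaining lags stay at or below 0.14.
The dominant spike at lag 6 indicates a seasonal period of 6.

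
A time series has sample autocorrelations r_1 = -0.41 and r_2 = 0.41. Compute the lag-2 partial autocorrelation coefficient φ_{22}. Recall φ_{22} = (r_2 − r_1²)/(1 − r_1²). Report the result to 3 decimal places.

φ_{22} = (r_2 − r_1²) / (1 − r_1²)
r_1² = (-0.41)² = 0.1681
Numerator = 0.41 − 0.1681 = 0.2419; denominator = 1 − 0.1681 = 0.8319
φ_{22} = 0.2419 / 0.8319 = 0.291

0.291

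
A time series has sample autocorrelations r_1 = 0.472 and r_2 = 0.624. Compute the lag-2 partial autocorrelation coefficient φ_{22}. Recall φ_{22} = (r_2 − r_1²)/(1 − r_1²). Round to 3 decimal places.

φ_{22} = (r_2 − r_1²) / (1 − r_1²)
r_1² = (0.472)² = 0.222784
Numerator = 0.624 − 0.2228 = 0.4012; denominator = 1 − 0.2228 = 0.7772
φ_{22} = 0.4012 / 0.7772 = 0.516

0.516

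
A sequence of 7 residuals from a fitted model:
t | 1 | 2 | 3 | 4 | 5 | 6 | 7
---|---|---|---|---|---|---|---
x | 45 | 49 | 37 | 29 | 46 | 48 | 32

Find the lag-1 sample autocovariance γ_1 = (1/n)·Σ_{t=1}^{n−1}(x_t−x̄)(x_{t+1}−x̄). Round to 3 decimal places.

Mean x̄ = (45 + 49 + 37 + 29 + 46 + 48 + 32)/7 = 40.8571
Σ_{t=1}^{6}(x_t−x̄)(x_{t+1}−x̄) = -39.4490
γ_1 = -39.4490 / 7 = -5.636

-5.636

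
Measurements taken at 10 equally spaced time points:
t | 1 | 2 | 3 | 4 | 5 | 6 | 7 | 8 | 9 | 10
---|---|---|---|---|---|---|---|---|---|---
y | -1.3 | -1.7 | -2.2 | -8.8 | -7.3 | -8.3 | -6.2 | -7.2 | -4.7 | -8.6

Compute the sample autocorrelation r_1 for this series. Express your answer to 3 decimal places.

Mean ȳ = (-1.3 − 1.7 − 2.2 − 8.8 − 7.3 − 8.3 − 6.2 − 7.2 − 4.7 − 8.6)/10 = -5.6300
Numerator Σ_{t=1}^{9}(y_t−ȳ)(y_{t+1}−ȳ) = 27.5711
Denominator Σ(y_t−ȳ)² = 78.4010
r_1 = 27.5711 / 78.4010 = 0.352

0.352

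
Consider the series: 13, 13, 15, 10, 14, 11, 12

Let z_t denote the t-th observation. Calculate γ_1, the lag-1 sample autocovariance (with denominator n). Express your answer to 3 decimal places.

Mean z̄ = (13 + 13 + 15 + 10 + 14 + 11 + 12)/7 = 12.5714
Σ_{t=1}^{6}(z_t−z̄)(z_{t+1}−z̄) = -10.0408
γ_1 = -10.0408 / 7 = -1.434

-1.434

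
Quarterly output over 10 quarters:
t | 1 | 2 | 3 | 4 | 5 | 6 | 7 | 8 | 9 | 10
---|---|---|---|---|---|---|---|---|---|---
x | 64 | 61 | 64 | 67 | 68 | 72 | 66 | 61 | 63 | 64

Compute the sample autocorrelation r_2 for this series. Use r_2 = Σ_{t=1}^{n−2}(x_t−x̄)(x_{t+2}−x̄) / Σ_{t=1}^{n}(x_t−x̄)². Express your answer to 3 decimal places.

Mean x̄ = (64 + 61 + 64 + 67 + 68 + 72 + 66 + 61 + 63 + 64)/10 = 65.0000
Numerator Σ_{t=1}^{8}(x_t−x̄)(x_{t+2}−x̄) = -19.0000
Denominator Σ(x_t−x̄)² = 102.0000
r_2 = -19.0000 / 102.0000 = -0.186

-0.186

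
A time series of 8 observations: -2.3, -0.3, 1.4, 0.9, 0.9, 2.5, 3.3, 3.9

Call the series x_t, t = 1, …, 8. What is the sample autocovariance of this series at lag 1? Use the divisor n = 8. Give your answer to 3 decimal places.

Mean x̄ = (-2.3 − 0.3 + 1.4 + 0.9 + 0.9 + 2.5 + 3.3 + 3.9)/8 = 1.2875
Σ_{t=1}^{7}(x_t−x̄)(x_{t+1}−x̄) = 12.8511
γ_1 = 12.8511 / 8 = 1.606

1.606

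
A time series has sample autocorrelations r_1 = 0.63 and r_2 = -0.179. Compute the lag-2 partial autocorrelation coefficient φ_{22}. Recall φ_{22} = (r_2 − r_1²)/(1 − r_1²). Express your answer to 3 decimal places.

-0.955

φ_{22} = (r_2 − r_1²) / (1 − r_1²)
r_1² = (0.63)² = 0.3969
Numerator = -0.179 − 0.3969 = -0.5759; denominator = 1 − 0.3969 = 0.6031
φ_{22} = -0.5759 / 0.6031 = -0.955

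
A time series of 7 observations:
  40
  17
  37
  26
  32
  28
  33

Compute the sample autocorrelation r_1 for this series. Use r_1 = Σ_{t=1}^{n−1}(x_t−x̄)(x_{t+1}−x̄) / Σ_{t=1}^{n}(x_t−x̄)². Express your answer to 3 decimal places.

-0.752

Mean x̄ = (40 + 17 + 37 + 26 + 32 + 28 + 33)/7 = 30.4286
Deviations from mean: 9.5714, -13.4286, 6.5714, -4.4286, 1.5714, -2.4286, 2.5714
Σ(x_t−x̄)(x_{t+1}−x̄) = (-128.5306) + (-88.2449) + (-29.1020) + (-6.9592) + (-3.8163) + (-6.2449) = -262.8980
Denominator Σ(x_t−x̄)² = 349.7143
r_1 = -262.8980 / 349.7143 = -0.752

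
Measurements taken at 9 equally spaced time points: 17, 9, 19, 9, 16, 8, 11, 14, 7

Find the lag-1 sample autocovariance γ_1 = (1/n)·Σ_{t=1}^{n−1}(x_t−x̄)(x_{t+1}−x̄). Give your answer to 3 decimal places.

Mean x̄ = (17 + 9 + 19 + 9 + 16 + 8 + 11 + 14 + 7)/9 = 12.2222
Σ_{t=1}^{8}(x_t−x̄)(x_{t+1}−x̄) = -93.4938
γ_1 = -93.4938 / 9 = -10.388

-10.388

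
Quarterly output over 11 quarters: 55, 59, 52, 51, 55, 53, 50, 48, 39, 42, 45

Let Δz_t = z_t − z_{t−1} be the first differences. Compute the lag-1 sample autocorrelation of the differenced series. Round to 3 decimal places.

First differences Δz: 4, -7, -1, 4, -2, -3, -2, -9, 3, 3
Mean of differences = -1.0000
Numerator Σ(Δz_t−Δz̄)(Δz_{t+1}−Δz̄) = -39.0000
Denominator Σ(Δz_t−Δz̄)² = 188.0000
r_1(Δz) = -39.0000 / 188.0000 = -0.207

-0.207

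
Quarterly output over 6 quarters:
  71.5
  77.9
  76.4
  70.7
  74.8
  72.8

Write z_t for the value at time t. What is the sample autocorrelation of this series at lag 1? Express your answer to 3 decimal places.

-0.298

Mean z̄ = (71.5 + 77.9 + 76.4 + 70.7 + 74.8 + 72.8)/6 = 74.0167
Deviations from mean: -2.5167, 3.8833, 2.3833, -3.3167, 0.7833, -1.2167
Σ(z_t−z̄)(z_{t+1}−z̄) = (-9.7731) + (9.2553) + (-7.9047) + (-2.5981) + (-0.9531) = -11.9736
Denominator Σ(z_t−z̄)² = 40.1883
r_1 = -11.9736 / 40.1883 = -0.298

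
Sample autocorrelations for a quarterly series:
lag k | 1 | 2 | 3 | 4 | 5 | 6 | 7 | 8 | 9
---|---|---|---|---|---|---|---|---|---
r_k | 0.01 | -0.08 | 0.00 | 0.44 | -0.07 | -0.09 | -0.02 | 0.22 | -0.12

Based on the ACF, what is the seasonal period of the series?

The largest autocorrelation is r_4 = 0.44, with a weaker echo at lag 8 (0.22); the remaining lags stay at or below 0.01.
The dominant spike at lag 4 indicates a seasonal period of 4.

4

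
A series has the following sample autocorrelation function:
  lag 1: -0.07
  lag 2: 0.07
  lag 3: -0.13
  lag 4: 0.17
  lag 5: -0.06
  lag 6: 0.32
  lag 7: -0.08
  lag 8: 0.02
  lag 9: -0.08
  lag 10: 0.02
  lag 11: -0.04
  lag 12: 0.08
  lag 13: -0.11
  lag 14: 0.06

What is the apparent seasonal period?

The largest autocorrelation is r_6 = 0.32; the remaining lags stay at or below 0.17.
The dominant spike at lag 6 indicates a seasonal period of 6.

6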